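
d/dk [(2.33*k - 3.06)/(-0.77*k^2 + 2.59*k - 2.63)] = (1.7941*k^2 - 4.7124*k + 1.7975)/(0.5929*k^4 - 3.9886*k^3 + 10.7583*k^2 - 13.6234*k + 6.9169)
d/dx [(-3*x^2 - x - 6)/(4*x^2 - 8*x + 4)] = (7*x + 13)/(4*(x^3 - 3*x^2 + 3*x - 1))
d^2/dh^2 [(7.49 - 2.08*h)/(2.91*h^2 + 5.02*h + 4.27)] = (-(2.08*h - 7.49)*(5.82*h + 5.02)*(11.64*h + 10.04) + (36.3168*h - 22.7086)*(2.91*h^2 + 5.02*h + 4.27))/(2.91*h^2 + 5.02*h + 4.27)^3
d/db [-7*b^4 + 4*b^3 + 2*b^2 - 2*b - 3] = -28*b^3 + 12*b^2 + 4*b - 2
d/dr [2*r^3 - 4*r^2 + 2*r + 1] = 6*r^2 - 8*r + 2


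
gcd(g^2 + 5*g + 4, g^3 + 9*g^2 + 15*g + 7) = g + 1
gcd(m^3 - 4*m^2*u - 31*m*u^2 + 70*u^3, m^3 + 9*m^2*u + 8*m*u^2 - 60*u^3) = -m^2 - 3*m*u + 10*u^2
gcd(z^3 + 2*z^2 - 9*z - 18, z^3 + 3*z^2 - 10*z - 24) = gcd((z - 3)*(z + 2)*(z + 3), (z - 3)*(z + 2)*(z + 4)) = z^2 - z - 6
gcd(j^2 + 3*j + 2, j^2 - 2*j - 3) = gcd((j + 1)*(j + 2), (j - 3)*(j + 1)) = j + 1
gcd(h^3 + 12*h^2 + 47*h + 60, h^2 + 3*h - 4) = h + 4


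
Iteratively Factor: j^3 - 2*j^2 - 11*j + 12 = (j - 4)*(j^2 + 2*j - 3) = (j - 4)*(j - 1)*(j + 3)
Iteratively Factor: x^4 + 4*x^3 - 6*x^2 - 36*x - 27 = (x - 3)*(x^3 + 7*x^2 + 15*x + 9) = (x - 3)*(x + 3)*(x^2 + 4*x + 3) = (x - 3)*(x + 1)*(x + 3)*(x + 3)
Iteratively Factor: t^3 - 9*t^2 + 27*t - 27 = (t - 3)*(t^2 - 6*t + 9) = (t - 3)^2*(t - 3)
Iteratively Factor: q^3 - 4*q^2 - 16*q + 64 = (q - 4)*(q^2 - 16) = (q - 4)*(q + 4)*(q - 4)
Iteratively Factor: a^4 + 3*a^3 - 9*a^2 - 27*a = (a + 3)*(a^3 - 9*a) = a*(a + 3)*(a^2 - 9) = a*(a - 3)*(a + 3)*(a + 3)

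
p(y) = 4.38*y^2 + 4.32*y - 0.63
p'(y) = 8.76*y + 4.32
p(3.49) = 67.80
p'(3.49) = 34.89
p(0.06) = -0.36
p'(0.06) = 4.85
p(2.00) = 25.53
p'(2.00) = 21.84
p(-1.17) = 0.31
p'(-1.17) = -5.93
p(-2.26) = 11.98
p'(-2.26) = -15.48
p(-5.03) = 88.46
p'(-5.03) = -39.74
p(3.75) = 77.16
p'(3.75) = 37.17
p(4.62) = 112.82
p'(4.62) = 44.79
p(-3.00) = 25.83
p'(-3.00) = -21.96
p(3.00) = 51.75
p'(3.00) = 30.60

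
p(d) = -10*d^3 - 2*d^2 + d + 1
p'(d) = -30*d^2 - 4*d + 1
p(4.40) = -885.16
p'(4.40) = -597.40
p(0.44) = 0.20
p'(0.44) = -6.57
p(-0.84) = 4.68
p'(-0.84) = -16.81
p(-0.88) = 5.39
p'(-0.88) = -18.71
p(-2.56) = 153.10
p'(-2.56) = -185.37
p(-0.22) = 0.79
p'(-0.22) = 0.43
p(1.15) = -15.70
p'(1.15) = -43.28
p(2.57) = -179.39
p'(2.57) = -207.43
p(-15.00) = 33286.00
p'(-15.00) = -6689.00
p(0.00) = 1.00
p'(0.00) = 1.00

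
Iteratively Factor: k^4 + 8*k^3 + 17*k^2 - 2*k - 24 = (k - 1)*(k^3 + 9*k^2 + 26*k + 24) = (k - 1)*(k + 4)*(k^2 + 5*k + 6) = (k - 1)*(k + 2)*(k + 4)*(k + 3)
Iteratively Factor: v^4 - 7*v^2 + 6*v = (v)*(v^3 - 7*v + 6) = v*(v - 2)*(v^2 + 2*v - 3) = v*(v - 2)*(v - 1)*(v + 3)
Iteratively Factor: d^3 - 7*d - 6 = (d - 3)*(d^2 + 3*d + 2) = (d - 3)*(d + 1)*(d + 2)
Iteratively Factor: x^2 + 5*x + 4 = (x + 1)*(x + 4)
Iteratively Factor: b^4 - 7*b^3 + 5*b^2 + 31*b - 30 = (b + 2)*(b^3 - 9*b^2 + 23*b - 15) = (b - 3)*(b + 2)*(b^2 - 6*b + 5) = (b - 3)*(b - 1)*(b + 2)*(b - 5)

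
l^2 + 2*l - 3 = (l - 1)*(l + 3)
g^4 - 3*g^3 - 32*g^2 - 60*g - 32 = (g - 8)*(g + 1)*(g + 2)^2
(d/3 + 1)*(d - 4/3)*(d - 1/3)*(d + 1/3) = d^4/3 + 5*d^3/9 - 37*d^2/27 - 5*d/81 + 4/27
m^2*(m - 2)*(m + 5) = m^4 + 3*m^3 - 10*m^2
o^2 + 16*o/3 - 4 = (o - 2/3)*(o + 6)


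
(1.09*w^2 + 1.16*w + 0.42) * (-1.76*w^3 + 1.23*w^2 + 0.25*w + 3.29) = -1.9184*w^5 - 0.7009*w^4 + 0.9601*w^3 + 4.3927*w^2 + 3.9214*w + 1.3818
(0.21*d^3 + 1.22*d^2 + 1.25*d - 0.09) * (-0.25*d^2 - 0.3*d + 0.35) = -0.0525*d^5 - 0.368*d^4 - 0.605*d^3 + 0.0745*d^2 + 0.4645*d - 0.0315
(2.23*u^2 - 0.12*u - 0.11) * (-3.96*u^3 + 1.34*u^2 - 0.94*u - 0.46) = -8.8308*u^5 + 3.4634*u^4 - 1.8214*u^3 - 1.0604*u^2 + 0.1586*u + 0.0506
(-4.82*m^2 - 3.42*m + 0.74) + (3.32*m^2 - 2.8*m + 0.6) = -1.5*m^2 - 6.22*m + 1.34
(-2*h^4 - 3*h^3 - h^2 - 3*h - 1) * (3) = -6*h^4 - 9*h^3 - 3*h^2 - 9*h - 3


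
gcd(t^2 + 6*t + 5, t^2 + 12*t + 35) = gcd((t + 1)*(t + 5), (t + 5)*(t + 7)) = t + 5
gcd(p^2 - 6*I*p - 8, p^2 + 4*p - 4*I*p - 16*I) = p - 4*I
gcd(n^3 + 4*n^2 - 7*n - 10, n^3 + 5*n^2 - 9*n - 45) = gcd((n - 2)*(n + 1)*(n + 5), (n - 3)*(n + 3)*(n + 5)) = n + 5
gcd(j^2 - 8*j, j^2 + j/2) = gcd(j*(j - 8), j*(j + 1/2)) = j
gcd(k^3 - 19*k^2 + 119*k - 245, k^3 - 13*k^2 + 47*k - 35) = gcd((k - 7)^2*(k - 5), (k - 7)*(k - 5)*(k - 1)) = k^2 - 12*k + 35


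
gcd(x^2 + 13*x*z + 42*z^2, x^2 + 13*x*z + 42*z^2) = x^2 + 13*x*z + 42*z^2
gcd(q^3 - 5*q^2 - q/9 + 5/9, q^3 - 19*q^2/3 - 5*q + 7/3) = q - 1/3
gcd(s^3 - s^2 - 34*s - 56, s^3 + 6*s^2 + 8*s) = s^2 + 6*s + 8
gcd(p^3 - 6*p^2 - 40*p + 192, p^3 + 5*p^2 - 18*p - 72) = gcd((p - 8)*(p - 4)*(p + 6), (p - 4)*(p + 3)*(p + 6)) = p^2 + 2*p - 24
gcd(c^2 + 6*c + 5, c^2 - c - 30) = c + 5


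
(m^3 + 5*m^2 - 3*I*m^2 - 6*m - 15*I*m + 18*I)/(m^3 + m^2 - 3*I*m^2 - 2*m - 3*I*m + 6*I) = (m + 6)/(m + 2)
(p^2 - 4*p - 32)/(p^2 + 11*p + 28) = (p - 8)/(p + 7)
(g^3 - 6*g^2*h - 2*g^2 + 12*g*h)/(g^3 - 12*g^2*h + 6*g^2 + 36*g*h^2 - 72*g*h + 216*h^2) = g*(g - 2)/(g^2 - 6*g*h + 6*g - 36*h)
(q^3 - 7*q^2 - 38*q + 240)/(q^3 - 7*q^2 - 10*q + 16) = (q^2 + q - 30)/(q^2 + q - 2)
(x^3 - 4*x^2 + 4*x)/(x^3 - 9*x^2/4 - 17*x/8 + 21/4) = 8*x*(x - 2)/(8*x^2 - 2*x - 21)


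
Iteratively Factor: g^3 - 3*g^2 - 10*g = (g + 2)*(g^2 - 5*g) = g*(g + 2)*(g - 5)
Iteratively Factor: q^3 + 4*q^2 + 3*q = (q + 3)*(q^2 + q) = (q + 1)*(q + 3)*(q)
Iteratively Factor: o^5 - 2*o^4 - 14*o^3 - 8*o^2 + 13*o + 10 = (o + 1)*(o^4 - 3*o^3 - 11*o^2 + 3*o + 10) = (o - 1)*(o + 1)*(o^3 - 2*o^2 - 13*o - 10) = (o - 5)*(o - 1)*(o + 1)*(o^2 + 3*o + 2) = (o - 5)*(o - 1)*(o + 1)*(o + 2)*(o + 1)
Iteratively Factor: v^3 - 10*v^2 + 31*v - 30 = (v - 3)*(v^2 - 7*v + 10) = (v - 3)*(v - 2)*(v - 5)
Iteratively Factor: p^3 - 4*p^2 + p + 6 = (p - 2)*(p^2 - 2*p - 3) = (p - 3)*(p - 2)*(p + 1)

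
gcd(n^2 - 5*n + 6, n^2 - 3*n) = n - 3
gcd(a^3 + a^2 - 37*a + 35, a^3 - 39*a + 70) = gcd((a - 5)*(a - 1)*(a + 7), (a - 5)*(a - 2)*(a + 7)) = a^2 + 2*a - 35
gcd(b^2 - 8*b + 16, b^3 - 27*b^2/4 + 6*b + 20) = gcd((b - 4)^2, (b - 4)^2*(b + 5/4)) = b^2 - 8*b + 16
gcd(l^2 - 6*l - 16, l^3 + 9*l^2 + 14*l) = l + 2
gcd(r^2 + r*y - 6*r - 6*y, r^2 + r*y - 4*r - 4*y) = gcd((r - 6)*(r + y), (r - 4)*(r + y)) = r + y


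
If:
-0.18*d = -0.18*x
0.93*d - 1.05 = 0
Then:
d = 1.13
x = 1.13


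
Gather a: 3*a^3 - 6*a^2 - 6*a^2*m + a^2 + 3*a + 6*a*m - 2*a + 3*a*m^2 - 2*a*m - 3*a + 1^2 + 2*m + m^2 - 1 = 3*a^3 + a^2*(-6*m - 5) + a*(3*m^2 + 4*m - 2) + m^2 + 2*m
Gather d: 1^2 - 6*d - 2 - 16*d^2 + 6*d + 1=-16*d^2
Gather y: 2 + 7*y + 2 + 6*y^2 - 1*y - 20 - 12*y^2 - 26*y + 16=-6*y^2 - 20*y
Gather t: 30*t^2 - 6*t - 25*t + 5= 30*t^2 - 31*t + 5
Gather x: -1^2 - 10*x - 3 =-10*x - 4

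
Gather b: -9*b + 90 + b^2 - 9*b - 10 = b^2 - 18*b + 80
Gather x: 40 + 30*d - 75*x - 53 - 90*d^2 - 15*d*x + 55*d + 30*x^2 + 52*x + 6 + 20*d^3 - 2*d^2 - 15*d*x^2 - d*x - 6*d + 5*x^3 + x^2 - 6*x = 20*d^3 - 92*d^2 + 79*d + 5*x^3 + x^2*(31 - 15*d) + x*(-16*d - 29) - 7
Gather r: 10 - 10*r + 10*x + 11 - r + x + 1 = -11*r + 11*x + 22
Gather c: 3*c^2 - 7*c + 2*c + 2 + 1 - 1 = 3*c^2 - 5*c + 2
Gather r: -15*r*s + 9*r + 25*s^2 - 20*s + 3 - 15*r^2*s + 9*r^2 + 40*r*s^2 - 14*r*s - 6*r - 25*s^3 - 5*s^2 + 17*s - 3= r^2*(9 - 15*s) + r*(40*s^2 - 29*s + 3) - 25*s^3 + 20*s^2 - 3*s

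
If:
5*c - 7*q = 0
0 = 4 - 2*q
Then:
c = 14/5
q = 2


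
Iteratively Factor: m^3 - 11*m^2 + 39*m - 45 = (m - 3)*(m^2 - 8*m + 15) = (m - 5)*(m - 3)*(m - 3)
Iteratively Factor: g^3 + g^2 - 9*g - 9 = (g + 1)*(g^2 - 9) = (g - 3)*(g + 1)*(g + 3)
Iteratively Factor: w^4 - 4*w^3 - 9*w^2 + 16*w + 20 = (w - 2)*(w^3 - 2*w^2 - 13*w - 10) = (w - 5)*(w - 2)*(w^2 + 3*w + 2) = (w - 5)*(w - 2)*(w + 2)*(w + 1)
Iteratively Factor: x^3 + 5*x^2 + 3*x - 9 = (x - 1)*(x^2 + 6*x + 9) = (x - 1)*(x + 3)*(x + 3)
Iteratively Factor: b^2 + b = (b + 1)*(b)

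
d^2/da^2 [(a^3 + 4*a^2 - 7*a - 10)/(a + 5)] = 2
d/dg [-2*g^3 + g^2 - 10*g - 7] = -6*g^2 + 2*g - 10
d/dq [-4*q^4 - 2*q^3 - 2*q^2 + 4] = 2*q*(-8*q^2 - 3*q - 2)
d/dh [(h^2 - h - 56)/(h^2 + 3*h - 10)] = 2*(2*h^2 + 46*h + 89)/(h^4 + 6*h^3 - 11*h^2 - 60*h + 100)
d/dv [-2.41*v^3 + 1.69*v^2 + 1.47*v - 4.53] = -7.23*v^2 + 3.38*v + 1.47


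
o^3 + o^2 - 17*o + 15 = (o - 3)*(o - 1)*(o + 5)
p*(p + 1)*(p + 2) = p^3 + 3*p^2 + 2*p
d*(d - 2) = d^2 - 2*d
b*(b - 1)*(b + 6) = b^3 + 5*b^2 - 6*b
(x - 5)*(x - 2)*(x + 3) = x^3 - 4*x^2 - 11*x + 30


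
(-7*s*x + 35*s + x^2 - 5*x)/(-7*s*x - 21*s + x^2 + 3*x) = (x - 5)/(x + 3)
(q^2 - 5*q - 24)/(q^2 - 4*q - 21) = (q - 8)/(q - 7)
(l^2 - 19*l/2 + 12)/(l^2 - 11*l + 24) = (l - 3/2)/(l - 3)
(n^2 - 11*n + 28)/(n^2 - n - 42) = (n - 4)/(n + 6)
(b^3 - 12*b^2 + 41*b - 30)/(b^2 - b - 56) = (-b^3 + 12*b^2 - 41*b + 30)/(-b^2 + b + 56)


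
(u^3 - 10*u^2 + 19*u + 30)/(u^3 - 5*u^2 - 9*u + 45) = (u^2 - 5*u - 6)/(u^2 - 9)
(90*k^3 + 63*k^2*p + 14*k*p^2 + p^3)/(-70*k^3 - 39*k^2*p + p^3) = (18*k^2 + 9*k*p + p^2)/(-14*k^2 - 5*k*p + p^2)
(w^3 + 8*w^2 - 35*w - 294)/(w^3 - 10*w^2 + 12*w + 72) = (w^2 + 14*w + 49)/(w^2 - 4*w - 12)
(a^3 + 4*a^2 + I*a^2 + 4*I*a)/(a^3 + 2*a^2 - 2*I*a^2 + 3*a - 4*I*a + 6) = a*(a + 4)/(a^2 + a*(2 - 3*I) - 6*I)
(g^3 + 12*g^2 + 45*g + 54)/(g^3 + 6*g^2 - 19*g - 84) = (g^2 + 9*g + 18)/(g^2 + 3*g - 28)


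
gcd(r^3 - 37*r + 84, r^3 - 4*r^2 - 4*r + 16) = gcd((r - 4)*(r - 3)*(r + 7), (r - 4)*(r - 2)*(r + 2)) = r - 4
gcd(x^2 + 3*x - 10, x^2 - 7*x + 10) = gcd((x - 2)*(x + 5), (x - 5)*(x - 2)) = x - 2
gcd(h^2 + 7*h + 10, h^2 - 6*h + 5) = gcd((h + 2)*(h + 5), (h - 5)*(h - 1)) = 1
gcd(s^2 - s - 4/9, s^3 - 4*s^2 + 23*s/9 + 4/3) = s^2 - s - 4/9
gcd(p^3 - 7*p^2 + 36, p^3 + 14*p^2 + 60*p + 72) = p + 2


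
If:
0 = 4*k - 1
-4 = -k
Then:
No Solution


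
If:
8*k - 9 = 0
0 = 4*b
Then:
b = 0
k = 9/8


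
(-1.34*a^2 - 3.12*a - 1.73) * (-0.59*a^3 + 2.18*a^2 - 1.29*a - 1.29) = 0.7906*a^5 - 1.0804*a^4 - 4.0523*a^3 + 1.982*a^2 + 6.2565*a + 2.2317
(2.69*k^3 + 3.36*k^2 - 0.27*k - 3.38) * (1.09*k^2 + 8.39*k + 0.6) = 2.9321*k^5 + 26.2315*k^4 + 29.5101*k^3 - 3.9335*k^2 - 28.5202*k - 2.028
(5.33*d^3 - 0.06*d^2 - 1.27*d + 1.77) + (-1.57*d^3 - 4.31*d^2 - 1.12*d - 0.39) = 3.76*d^3 - 4.37*d^2 - 2.39*d + 1.38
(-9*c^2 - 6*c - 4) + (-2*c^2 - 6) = -11*c^2 - 6*c - 10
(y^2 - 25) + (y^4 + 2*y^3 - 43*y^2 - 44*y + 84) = y^4 + 2*y^3 - 42*y^2 - 44*y + 59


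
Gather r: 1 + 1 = 2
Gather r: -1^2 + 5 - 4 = 0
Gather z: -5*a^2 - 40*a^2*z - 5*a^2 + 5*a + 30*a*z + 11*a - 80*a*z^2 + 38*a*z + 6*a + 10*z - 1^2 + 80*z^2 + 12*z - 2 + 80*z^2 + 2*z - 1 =-10*a^2 + 22*a + z^2*(160 - 80*a) + z*(-40*a^2 + 68*a + 24) - 4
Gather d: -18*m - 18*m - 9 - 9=-36*m - 18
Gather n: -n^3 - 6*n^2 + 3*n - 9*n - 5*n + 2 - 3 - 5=-n^3 - 6*n^2 - 11*n - 6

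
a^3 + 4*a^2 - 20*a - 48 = (a - 4)*(a + 2)*(a + 6)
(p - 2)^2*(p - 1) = p^3 - 5*p^2 + 8*p - 4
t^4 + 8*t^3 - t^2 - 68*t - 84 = (t - 3)*(t + 2)^2*(t + 7)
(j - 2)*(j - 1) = j^2 - 3*j + 2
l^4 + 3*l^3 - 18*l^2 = l^2*(l - 3)*(l + 6)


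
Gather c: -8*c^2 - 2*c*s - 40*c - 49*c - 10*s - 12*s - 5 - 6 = -8*c^2 + c*(-2*s - 89) - 22*s - 11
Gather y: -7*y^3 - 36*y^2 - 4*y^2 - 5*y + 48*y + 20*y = -7*y^3 - 40*y^2 + 63*y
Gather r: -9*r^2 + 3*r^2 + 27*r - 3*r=-6*r^2 + 24*r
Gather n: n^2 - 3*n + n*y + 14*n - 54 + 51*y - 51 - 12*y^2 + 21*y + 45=n^2 + n*(y + 11) - 12*y^2 + 72*y - 60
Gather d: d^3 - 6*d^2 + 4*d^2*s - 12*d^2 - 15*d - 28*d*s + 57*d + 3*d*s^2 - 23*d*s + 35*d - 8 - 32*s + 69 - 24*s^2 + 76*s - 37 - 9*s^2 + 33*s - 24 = d^3 + d^2*(4*s - 18) + d*(3*s^2 - 51*s + 77) - 33*s^2 + 77*s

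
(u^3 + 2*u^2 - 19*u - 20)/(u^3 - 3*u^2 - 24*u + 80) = (u + 1)/(u - 4)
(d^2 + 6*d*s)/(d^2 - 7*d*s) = (d + 6*s)/(d - 7*s)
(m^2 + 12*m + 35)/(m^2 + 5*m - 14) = (m + 5)/(m - 2)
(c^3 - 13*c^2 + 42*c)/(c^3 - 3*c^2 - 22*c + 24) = c*(c - 7)/(c^2 + 3*c - 4)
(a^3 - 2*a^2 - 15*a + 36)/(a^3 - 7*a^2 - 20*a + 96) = (a - 3)/(a - 8)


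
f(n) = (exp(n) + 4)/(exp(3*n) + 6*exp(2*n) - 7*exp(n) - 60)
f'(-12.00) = 0.00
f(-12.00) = -0.07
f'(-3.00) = 0.00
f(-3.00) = -0.07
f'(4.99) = -0.00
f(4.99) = 0.00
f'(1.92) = -0.05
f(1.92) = 0.02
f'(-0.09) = -0.02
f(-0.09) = -0.08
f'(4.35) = -0.00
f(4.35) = 0.00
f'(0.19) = -0.04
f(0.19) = -0.09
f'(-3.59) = -0.00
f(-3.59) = -0.07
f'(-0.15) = -0.02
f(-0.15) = -0.08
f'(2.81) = -0.01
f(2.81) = 0.00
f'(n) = (exp(n) + 4)*(-3*exp(3*n) - 12*exp(2*n) + 7*exp(n))/(exp(3*n) + 6*exp(2*n) - 7*exp(n) - 60)^2 + exp(n)/(exp(3*n) + 6*exp(2*n) - 7*exp(n) - 60)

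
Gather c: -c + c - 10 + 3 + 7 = 0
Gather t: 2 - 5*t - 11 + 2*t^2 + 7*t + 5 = 2*t^2 + 2*t - 4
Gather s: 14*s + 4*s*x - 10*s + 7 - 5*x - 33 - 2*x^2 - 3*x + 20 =s*(4*x + 4) - 2*x^2 - 8*x - 6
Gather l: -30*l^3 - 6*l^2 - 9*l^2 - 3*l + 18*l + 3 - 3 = -30*l^3 - 15*l^2 + 15*l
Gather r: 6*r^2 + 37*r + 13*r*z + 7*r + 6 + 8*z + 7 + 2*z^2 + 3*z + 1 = 6*r^2 + r*(13*z + 44) + 2*z^2 + 11*z + 14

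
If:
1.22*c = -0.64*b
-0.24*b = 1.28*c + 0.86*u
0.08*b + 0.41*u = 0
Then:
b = 0.00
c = 0.00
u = 0.00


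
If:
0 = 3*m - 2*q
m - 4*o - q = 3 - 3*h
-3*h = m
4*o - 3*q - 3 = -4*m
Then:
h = 1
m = -3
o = 3/8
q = -9/2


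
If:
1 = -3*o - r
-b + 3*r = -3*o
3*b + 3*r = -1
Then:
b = -5/9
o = -11/27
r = 2/9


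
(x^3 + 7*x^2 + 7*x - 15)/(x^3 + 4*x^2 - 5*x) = (x + 3)/x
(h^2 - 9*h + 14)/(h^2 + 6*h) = (h^2 - 9*h + 14)/(h*(h + 6))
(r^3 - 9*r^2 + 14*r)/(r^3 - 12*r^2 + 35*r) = (r - 2)/(r - 5)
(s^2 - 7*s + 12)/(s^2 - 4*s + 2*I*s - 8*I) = (s - 3)/(s + 2*I)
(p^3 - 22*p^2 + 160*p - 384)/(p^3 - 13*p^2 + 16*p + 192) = (p - 6)/(p + 3)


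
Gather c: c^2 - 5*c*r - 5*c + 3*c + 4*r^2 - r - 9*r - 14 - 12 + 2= c^2 + c*(-5*r - 2) + 4*r^2 - 10*r - 24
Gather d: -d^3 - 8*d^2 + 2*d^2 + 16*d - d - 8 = -d^3 - 6*d^2 + 15*d - 8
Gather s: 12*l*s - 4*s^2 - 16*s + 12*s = -4*s^2 + s*(12*l - 4)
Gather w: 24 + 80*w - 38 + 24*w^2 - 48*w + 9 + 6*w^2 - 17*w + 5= 30*w^2 + 15*w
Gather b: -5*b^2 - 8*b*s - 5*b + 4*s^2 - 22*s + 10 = -5*b^2 + b*(-8*s - 5) + 4*s^2 - 22*s + 10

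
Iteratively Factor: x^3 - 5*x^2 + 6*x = (x - 2)*(x^2 - 3*x) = (x - 3)*(x - 2)*(x)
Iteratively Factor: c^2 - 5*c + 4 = (c - 1)*(c - 4)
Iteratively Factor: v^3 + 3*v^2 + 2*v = (v)*(v^2 + 3*v + 2) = v*(v + 1)*(v + 2)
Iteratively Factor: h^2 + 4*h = (h + 4)*(h)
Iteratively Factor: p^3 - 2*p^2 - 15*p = (p - 5)*(p^2 + 3*p) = (p - 5)*(p + 3)*(p)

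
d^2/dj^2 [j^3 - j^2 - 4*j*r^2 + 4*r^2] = 6*j - 2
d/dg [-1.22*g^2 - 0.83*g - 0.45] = -2.44*g - 0.83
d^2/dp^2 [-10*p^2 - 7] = -20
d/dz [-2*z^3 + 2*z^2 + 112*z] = -6*z^2 + 4*z + 112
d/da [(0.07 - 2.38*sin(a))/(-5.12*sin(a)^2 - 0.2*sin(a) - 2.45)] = 0.03814697265625*(-12.1856*sin(a)^2 + 0.7168*sin(a) + 5.845)*cos(a)/(1.0*sin(a)^2 + 0.0390625*sin(a) + 0.478515625)^2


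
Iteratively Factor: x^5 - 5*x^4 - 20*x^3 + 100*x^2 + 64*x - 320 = (x + 2)*(x^4 - 7*x^3 - 6*x^2 + 112*x - 160) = (x - 5)*(x + 2)*(x^3 - 2*x^2 - 16*x + 32) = (x - 5)*(x - 2)*(x + 2)*(x^2 - 16) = (x - 5)*(x - 2)*(x + 2)*(x + 4)*(x - 4)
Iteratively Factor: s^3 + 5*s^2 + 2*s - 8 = (s + 2)*(s^2 + 3*s - 4) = (s + 2)*(s + 4)*(s - 1)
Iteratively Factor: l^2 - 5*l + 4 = (l - 4)*(l - 1)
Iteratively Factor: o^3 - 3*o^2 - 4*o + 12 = (o - 2)*(o^2 - o - 6) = (o - 3)*(o - 2)*(o + 2)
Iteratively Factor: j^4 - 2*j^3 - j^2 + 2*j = (j + 1)*(j^3 - 3*j^2 + 2*j) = j*(j + 1)*(j^2 - 3*j + 2) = j*(j - 2)*(j + 1)*(j - 1)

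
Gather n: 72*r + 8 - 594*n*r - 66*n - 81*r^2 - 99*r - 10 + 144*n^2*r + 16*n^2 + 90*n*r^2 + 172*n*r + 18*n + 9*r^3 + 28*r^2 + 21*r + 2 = n^2*(144*r + 16) + n*(90*r^2 - 422*r - 48) + 9*r^3 - 53*r^2 - 6*r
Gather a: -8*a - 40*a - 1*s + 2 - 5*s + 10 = -48*a - 6*s + 12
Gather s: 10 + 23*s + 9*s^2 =9*s^2 + 23*s + 10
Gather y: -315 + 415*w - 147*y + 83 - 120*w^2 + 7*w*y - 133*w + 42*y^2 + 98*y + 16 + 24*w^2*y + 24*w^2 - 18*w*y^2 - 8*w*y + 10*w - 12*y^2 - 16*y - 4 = -96*w^2 + 292*w + y^2*(30 - 18*w) + y*(24*w^2 - w - 65) - 220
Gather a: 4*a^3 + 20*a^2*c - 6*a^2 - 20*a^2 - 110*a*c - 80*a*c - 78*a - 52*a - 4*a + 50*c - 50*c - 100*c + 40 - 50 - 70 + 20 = 4*a^3 + a^2*(20*c - 26) + a*(-190*c - 134) - 100*c - 60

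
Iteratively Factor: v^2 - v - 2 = (v - 2)*(v + 1)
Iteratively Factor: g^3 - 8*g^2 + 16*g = (g)*(g^2 - 8*g + 16) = g*(g - 4)*(g - 4)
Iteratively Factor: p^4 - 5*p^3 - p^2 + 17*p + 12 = (p + 1)*(p^3 - 6*p^2 + 5*p + 12) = (p - 3)*(p + 1)*(p^2 - 3*p - 4) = (p - 3)*(p + 1)^2*(p - 4)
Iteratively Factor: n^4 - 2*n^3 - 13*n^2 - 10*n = (n + 1)*(n^3 - 3*n^2 - 10*n) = (n - 5)*(n + 1)*(n^2 + 2*n) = (n - 5)*(n + 1)*(n + 2)*(n)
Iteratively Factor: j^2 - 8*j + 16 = (j - 4)*(j - 4)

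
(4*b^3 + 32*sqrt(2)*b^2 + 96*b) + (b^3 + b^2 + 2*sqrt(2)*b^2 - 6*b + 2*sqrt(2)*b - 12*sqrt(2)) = 5*b^3 + b^2 + 34*sqrt(2)*b^2 + 2*sqrt(2)*b + 90*b - 12*sqrt(2)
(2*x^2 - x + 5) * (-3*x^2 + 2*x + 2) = -6*x^4 + 7*x^3 - 13*x^2 + 8*x + 10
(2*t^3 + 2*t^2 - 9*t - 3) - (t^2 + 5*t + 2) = 2*t^3 + t^2 - 14*t - 5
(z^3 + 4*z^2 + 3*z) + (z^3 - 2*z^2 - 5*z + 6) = 2*z^3 + 2*z^2 - 2*z + 6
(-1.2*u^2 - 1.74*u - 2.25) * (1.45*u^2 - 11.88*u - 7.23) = -1.74*u^4 + 11.733*u^3 + 26.0847*u^2 + 39.3102*u + 16.2675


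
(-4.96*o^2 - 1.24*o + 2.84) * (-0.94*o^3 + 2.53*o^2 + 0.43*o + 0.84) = 4.6624*o^5 - 11.3832*o^4 - 7.9396*o^3 + 2.4856*o^2 + 0.1796*o + 2.3856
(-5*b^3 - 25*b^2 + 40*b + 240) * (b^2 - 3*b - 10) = -5*b^5 - 10*b^4 + 165*b^3 + 370*b^2 - 1120*b - 2400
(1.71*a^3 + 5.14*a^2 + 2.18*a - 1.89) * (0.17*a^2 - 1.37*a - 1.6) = 0.2907*a^5 - 1.4689*a^4 - 9.4072*a^3 - 11.5319*a^2 - 0.8987*a + 3.024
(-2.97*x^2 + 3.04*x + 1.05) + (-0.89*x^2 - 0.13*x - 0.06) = -3.86*x^2 + 2.91*x + 0.99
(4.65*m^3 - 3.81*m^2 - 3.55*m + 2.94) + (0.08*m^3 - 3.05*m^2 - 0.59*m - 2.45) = 4.73*m^3 - 6.86*m^2 - 4.14*m + 0.49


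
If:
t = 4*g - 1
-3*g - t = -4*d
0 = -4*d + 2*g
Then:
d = 1/10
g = 1/5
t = -1/5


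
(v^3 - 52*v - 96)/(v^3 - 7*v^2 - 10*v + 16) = (v + 6)/(v - 1)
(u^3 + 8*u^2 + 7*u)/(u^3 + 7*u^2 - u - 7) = u/(u - 1)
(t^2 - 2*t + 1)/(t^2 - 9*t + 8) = (t - 1)/(t - 8)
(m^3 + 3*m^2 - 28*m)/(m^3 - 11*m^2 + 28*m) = (m + 7)/(m - 7)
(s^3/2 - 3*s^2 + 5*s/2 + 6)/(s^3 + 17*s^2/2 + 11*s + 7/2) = (s^2 - 7*s + 12)/(2*s^2 + 15*s + 7)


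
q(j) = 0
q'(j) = 0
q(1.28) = 0.00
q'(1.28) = 0.00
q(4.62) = 0.00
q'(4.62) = 0.00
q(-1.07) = 0.00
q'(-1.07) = 0.00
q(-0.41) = 0.00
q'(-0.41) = 0.00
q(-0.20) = 0.00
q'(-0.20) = 0.00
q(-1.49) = 0.00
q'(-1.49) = 0.00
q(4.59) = 0.00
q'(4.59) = 0.00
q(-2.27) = 0.00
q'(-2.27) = 0.00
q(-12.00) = 0.00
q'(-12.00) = 0.00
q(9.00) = 0.00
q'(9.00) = 0.00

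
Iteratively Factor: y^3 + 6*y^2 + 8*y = (y + 4)*(y^2 + 2*y) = (y + 2)*(y + 4)*(y)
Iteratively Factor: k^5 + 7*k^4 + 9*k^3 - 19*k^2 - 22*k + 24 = (k + 2)*(k^4 + 5*k^3 - k^2 - 17*k + 12) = (k + 2)*(k + 3)*(k^3 + 2*k^2 - 7*k + 4) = (k + 2)*(k + 3)*(k + 4)*(k^2 - 2*k + 1) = (k - 1)*(k + 2)*(k + 3)*(k + 4)*(k - 1)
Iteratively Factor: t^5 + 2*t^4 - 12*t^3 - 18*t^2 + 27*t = (t - 3)*(t^4 + 5*t^3 + 3*t^2 - 9*t) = t*(t - 3)*(t^3 + 5*t^2 + 3*t - 9) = t*(t - 3)*(t + 3)*(t^2 + 2*t - 3) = t*(t - 3)*(t + 3)^2*(t - 1)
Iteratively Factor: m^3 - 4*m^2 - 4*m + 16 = (m - 2)*(m^2 - 2*m - 8) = (m - 2)*(m + 2)*(m - 4)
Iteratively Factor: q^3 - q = (q)*(q^2 - 1) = q*(q + 1)*(q - 1)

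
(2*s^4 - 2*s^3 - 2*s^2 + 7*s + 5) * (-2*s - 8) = -4*s^5 - 12*s^4 + 20*s^3 + 2*s^2 - 66*s - 40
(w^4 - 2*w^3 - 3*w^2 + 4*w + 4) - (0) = w^4 - 2*w^3 - 3*w^2 + 4*w + 4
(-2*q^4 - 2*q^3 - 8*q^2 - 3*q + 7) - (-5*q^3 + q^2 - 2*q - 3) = -2*q^4 + 3*q^3 - 9*q^2 - q + 10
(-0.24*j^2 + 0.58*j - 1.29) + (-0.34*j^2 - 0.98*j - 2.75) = -0.58*j^2 - 0.4*j - 4.04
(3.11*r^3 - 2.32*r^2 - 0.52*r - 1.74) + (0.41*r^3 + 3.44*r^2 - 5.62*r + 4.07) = 3.52*r^3 + 1.12*r^2 - 6.14*r + 2.33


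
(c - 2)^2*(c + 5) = c^3 + c^2 - 16*c + 20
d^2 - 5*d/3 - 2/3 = (d - 2)*(d + 1/3)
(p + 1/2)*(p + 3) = p^2 + 7*p/2 + 3/2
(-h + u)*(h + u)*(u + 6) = -h^2*u - 6*h^2 + u^3 + 6*u^2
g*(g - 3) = g^2 - 3*g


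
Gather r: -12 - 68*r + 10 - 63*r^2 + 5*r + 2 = -63*r^2 - 63*r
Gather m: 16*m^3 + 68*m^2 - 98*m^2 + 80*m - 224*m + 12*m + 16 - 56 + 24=16*m^3 - 30*m^2 - 132*m - 16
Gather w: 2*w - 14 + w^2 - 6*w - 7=w^2 - 4*w - 21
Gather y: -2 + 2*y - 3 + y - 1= 3*y - 6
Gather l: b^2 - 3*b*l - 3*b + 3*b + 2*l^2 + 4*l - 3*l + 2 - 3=b^2 + 2*l^2 + l*(1 - 3*b) - 1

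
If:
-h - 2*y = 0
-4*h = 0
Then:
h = 0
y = 0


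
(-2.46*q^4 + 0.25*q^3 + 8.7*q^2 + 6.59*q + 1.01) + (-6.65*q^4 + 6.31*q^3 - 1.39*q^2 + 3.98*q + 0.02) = -9.11*q^4 + 6.56*q^3 + 7.31*q^2 + 10.57*q + 1.03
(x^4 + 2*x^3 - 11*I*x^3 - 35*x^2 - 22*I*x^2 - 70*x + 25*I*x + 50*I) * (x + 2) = x^5 + 4*x^4 - 11*I*x^4 - 31*x^3 - 44*I*x^3 - 140*x^2 - 19*I*x^2 - 140*x + 100*I*x + 100*I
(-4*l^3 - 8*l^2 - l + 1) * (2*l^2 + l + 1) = -8*l^5 - 20*l^4 - 14*l^3 - 7*l^2 + 1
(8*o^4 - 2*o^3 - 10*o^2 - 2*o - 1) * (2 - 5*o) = -40*o^5 + 26*o^4 + 46*o^3 - 10*o^2 + o - 2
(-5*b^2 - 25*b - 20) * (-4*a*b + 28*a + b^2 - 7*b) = 20*a*b^3 - 40*a*b^2 - 620*a*b - 560*a - 5*b^4 + 10*b^3 + 155*b^2 + 140*b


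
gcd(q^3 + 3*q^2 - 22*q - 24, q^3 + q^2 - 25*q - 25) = q + 1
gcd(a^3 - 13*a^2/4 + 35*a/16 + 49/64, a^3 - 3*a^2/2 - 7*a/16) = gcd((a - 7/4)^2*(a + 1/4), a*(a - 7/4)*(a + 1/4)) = a^2 - 3*a/2 - 7/16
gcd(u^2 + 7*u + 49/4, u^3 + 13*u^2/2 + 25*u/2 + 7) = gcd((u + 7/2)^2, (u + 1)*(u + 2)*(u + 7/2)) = u + 7/2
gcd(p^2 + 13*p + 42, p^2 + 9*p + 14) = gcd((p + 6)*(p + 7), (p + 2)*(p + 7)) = p + 7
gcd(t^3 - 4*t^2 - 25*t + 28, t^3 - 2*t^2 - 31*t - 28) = t^2 - 3*t - 28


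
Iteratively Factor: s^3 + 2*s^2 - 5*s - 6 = (s - 2)*(s^2 + 4*s + 3) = (s - 2)*(s + 3)*(s + 1)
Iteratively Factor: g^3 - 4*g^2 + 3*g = (g - 3)*(g^2 - g) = g*(g - 3)*(g - 1)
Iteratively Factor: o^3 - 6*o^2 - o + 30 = (o - 5)*(o^2 - o - 6) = (o - 5)*(o - 3)*(o + 2)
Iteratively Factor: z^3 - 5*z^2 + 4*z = (z)*(z^2 - 5*z + 4) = z*(z - 4)*(z - 1)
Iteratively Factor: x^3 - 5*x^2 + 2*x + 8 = (x + 1)*(x^2 - 6*x + 8) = (x - 4)*(x + 1)*(x - 2)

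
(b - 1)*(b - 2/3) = b^2 - 5*b/3 + 2/3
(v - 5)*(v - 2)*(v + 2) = v^3 - 5*v^2 - 4*v + 20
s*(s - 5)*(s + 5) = s^3 - 25*s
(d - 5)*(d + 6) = d^2 + d - 30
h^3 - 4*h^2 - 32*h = h*(h - 8)*(h + 4)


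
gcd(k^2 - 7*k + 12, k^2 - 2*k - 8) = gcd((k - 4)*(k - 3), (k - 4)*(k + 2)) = k - 4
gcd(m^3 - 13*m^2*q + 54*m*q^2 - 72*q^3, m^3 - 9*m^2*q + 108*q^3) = -m + 6*q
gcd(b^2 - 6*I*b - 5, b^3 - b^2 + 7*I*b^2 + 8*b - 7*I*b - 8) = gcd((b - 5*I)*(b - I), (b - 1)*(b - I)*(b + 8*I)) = b - I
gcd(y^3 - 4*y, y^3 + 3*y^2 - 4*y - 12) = y^2 - 4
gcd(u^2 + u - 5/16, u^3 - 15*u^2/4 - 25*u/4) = u + 5/4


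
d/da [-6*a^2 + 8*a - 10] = 8 - 12*a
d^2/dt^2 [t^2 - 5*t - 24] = 2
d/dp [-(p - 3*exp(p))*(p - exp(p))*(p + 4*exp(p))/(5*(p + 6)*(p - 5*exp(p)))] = ((p + 6)*(p - 5*exp(p))*(-(1 - exp(p))*(p - 3*exp(p))*(p + 4*exp(p)) - (p - 3*exp(p))*(p - exp(p))*(4*exp(p) + 1) + (p - exp(p))*(p + 4*exp(p))*(3*exp(p) - 1)) - (p + 6)*(p - 3*exp(p))*(p - exp(p))*(p + 4*exp(p))*(5*exp(p) - 1) + (p - 5*exp(p))*(p - 3*exp(p))*(p - exp(p))*(p + 4*exp(p)))/(5*(p + 6)^2*(p - 5*exp(p))^2)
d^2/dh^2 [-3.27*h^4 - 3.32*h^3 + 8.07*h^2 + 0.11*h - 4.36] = -39.24*h^2 - 19.92*h + 16.14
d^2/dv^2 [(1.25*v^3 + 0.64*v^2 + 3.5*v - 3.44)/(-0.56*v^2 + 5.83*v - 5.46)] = (4.44089209850063e-16*v^5 - 1.4210854715202e-14*v^4 - 83.702394*v^3 + 256.952388*v^2 - 226.762872*v - 48.174104)/(0.175616*v^6 - 5.484864*v^5 + 62.23812*v^4 - 305.110135*v^3 + 606.82167*v^2 - 521.404884*v + 162.771336)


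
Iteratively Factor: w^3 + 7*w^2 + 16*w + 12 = (w + 3)*(w^2 + 4*w + 4) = (w + 2)*(w + 3)*(w + 2)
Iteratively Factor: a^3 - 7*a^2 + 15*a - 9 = (a - 3)*(a^2 - 4*a + 3) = (a - 3)^2*(a - 1)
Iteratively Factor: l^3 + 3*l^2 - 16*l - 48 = (l + 4)*(l^2 - l - 12) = (l - 4)*(l + 4)*(l + 3)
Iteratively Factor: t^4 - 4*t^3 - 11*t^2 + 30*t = (t + 3)*(t^3 - 7*t^2 + 10*t) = (t - 5)*(t + 3)*(t^2 - 2*t) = (t - 5)*(t - 2)*(t + 3)*(t)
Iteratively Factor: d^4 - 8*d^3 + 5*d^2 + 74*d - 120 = (d - 5)*(d^3 - 3*d^2 - 10*d + 24) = (d - 5)*(d - 2)*(d^2 - d - 12) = (d - 5)*(d - 4)*(d - 2)*(d + 3)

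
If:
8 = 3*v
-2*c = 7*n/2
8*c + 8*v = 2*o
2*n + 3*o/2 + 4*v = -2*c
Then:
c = -35/9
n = 20/9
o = -44/9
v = 8/3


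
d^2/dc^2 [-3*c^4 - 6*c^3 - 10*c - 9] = 36*c*(-c - 1)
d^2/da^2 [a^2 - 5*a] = 2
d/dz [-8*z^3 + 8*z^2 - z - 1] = -24*z^2 + 16*z - 1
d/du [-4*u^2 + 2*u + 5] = 2 - 8*u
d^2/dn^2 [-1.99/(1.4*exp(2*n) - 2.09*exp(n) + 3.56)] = (-1.99*(2.8*exp(n) - 2.09)*(5.6*exp(n) - 4.18)*exp(n) + (11.144*exp(n) - 4.1591)*(1.4*exp(2*n) - 2.09*exp(n) + 3.56))*exp(n)/(1.4*exp(2*n) - 2.09*exp(n) + 3.56)^3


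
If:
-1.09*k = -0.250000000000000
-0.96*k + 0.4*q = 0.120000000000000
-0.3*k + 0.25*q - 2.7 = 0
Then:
No Solution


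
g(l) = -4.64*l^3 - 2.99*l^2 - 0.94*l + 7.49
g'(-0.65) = -2.93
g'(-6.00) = -466.18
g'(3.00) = -144.16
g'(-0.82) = -5.40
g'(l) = -13.92*l^2 - 5.98*l - 0.94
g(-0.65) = 8.11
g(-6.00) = 907.73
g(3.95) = -328.84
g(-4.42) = 353.90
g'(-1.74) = -32.68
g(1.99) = -42.79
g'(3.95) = -241.75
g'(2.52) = -104.41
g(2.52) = -88.12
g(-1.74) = 24.52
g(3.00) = -147.52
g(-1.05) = 10.55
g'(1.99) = -67.96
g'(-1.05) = -10.01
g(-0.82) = 8.81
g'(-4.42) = -246.46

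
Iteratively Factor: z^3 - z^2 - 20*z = (z)*(z^2 - z - 20) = z*(z + 4)*(z - 5)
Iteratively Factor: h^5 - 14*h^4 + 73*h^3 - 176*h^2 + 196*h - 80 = (h - 4)*(h^4 - 10*h^3 + 33*h^2 - 44*h + 20) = (h - 5)*(h - 4)*(h^3 - 5*h^2 + 8*h - 4) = (h - 5)*(h - 4)*(h - 2)*(h^2 - 3*h + 2) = (h - 5)*(h - 4)*(h - 2)^2*(h - 1)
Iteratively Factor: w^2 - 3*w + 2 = (w - 1)*(w - 2)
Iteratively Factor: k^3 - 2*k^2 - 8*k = (k)*(k^2 - 2*k - 8) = k*(k + 2)*(k - 4)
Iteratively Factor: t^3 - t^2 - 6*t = (t)*(t^2 - t - 6) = t*(t + 2)*(t - 3)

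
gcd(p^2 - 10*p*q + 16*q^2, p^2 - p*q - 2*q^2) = p - 2*q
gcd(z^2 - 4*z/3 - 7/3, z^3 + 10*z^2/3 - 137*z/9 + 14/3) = z - 7/3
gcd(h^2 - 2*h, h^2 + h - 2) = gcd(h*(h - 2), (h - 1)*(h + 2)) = 1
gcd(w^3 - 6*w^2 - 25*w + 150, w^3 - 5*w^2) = w - 5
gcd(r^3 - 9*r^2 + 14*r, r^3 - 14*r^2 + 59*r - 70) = r^2 - 9*r + 14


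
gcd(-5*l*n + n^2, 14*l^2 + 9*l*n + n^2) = 1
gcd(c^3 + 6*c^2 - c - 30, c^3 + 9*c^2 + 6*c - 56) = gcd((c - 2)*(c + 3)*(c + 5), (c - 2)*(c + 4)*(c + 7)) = c - 2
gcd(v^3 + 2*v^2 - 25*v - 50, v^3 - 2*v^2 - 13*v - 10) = v^2 - 3*v - 10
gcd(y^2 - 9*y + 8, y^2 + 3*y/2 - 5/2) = y - 1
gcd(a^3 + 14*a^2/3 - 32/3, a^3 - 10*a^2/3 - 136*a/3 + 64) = a - 4/3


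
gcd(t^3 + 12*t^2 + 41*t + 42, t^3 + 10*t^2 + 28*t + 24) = t + 2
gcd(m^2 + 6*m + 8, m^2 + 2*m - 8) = m + 4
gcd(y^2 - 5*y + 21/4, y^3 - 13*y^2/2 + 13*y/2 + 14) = y - 7/2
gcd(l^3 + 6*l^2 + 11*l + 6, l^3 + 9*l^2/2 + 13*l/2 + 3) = l^2 + 3*l + 2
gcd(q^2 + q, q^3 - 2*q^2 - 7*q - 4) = q + 1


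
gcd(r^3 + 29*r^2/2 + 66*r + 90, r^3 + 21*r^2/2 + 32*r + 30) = r^2 + 17*r/2 + 15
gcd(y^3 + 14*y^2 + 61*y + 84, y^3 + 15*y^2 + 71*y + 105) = y^2 + 10*y + 21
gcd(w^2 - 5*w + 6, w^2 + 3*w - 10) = w - 2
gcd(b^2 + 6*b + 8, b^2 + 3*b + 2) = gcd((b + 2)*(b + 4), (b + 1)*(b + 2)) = b + 2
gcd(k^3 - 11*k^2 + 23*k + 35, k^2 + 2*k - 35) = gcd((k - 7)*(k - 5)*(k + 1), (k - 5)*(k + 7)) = k - 5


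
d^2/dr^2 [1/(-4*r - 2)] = -4/(2*r + 1)^3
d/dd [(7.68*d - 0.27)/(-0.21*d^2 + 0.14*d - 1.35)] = (1.6128*d^2 - 0.1134*d - 10.3302)/(0.0441*d^4 - 0.0588*d^3 + 0.5866*d^2 - 0.378*d + 1.8225)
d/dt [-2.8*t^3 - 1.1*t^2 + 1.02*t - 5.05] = -8.4*t^2 - 2.2*t + 1.02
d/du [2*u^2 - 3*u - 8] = 4*u - 3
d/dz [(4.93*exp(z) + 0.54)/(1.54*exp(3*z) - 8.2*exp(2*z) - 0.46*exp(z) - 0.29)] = (-15.1844*exp(3*z) + 37.9312*exp(2*z) + 8.856*exp(z) - 1.1813)*exp(z)/(2.3716*exp(6*z) - 25.256*exp(5*z) + 65.8232*exp(4*z) + 6.6508*exp(3*z) + 4.9676*exp(2*z) + 0.2668*exp(z) + 0.0841)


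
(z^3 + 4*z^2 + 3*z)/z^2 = z + 4 + 3/z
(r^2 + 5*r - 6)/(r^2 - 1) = (r + 6)/(r + 1)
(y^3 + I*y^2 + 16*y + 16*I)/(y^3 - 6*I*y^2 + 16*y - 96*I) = (y + I)/(y - 6*I)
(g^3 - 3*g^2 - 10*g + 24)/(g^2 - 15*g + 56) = (g^3 - 3*g^2 - 10*g + 24)/(g^2 - 15*g + 56)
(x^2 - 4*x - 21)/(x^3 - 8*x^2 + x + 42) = (x + 3)/(x^2 - x - 6)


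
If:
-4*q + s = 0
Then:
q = s/4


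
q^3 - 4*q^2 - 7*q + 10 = (q - 5)*(q - 1)*(q + 2)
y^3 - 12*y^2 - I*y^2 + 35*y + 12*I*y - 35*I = (y - 7)*(y - 5)*(y - I)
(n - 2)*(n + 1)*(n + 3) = n^3 + 2*n^2 - 5*n - 6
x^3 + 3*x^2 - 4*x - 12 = (x - 2)*(x + 2)*(x + 3)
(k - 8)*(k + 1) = k^2 - 7*k - 8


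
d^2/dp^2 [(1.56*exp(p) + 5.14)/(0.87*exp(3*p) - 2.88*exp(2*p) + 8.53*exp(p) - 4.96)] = (4.723056*exp(6*p) + 23.287986*exp(5*p) - 175.035024*exp(4*p) + 372.657612*exp(3*p) - 312.898464*exp(2*p) + 146.297266*exp(p) + 255.845728)*exp(p)/(0.658503*exp(9*p) - 6.539616*exp(8*p) + 41.017455*exp(7*p) - 163.387152*exp(6*p) + 476.726301*exp(5*p) - 972.926784*exp(4*p) + 1415.956717*exp(3*p) - 1295.240016*exp(2*p) + 629.554944*exp(p) - 122.023936)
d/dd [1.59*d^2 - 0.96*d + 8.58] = 3.18*d - 0.96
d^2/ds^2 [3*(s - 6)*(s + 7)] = 6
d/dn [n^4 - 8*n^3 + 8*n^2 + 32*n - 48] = 4*n^3 - 24*n^2 + 16*n + 32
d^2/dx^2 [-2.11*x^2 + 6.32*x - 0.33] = -4.22000000000000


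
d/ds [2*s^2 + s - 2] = 4*s + 1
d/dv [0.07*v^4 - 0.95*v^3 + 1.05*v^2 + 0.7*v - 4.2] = 0.28*v^3 - 2.85*v^2 + 2.1*v + 0.7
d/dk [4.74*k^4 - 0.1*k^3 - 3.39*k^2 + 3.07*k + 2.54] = 18.96*k^3 - 0.3*k^2 - 6.78*k + 3.07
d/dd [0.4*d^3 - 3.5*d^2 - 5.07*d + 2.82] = 1.2*d^2 - 7.0*d - 5.07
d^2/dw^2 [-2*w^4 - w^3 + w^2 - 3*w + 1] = -24*w^2 - 6*w + 2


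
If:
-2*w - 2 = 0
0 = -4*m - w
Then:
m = 1/4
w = -1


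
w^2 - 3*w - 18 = (w - 6)*(w + 3)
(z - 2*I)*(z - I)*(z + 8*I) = z^3 + 5*I*z^2 + 22*z - 16*I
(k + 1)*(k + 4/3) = k^2 + 7*k/3 + 4/3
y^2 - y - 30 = (y - 6)*(y + 5)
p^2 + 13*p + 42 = (p + 6)*(p + 7)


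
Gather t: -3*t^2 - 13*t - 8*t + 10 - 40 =-3*t^2 - 21*t - 30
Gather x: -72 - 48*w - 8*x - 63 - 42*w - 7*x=-90*w - 15*x - 135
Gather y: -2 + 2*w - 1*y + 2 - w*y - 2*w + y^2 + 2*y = y^2 + y*(1 - w)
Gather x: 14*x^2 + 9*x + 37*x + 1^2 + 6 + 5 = 14*x^2 + 46*x + 12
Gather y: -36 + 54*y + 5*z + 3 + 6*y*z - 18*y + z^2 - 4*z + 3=y*(6*z + 36) + z^2 + z - 30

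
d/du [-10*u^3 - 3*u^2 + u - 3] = -30*u^2 - 6*u + 1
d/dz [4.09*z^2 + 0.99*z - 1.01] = 8.18*z + 0.99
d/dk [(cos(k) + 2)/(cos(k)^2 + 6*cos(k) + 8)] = sin(k)/(cos(k) + 4)^2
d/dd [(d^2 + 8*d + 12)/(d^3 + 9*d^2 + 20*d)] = (-d^4 - 16*d^3 - 88*d^2 - 216*d - 240)/(d^2*(d^4 + 18*d^3 + 121*d^2 + 360*d + 400))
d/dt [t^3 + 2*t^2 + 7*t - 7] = 3*t^2 + 4*t + 7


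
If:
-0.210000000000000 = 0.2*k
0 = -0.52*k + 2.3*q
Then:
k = -1.05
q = -0.24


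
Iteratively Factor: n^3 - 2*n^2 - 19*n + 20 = (n - 5)*(n^2 + 3*n - 4) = (n - 5)*(n + 4)*(n - 1)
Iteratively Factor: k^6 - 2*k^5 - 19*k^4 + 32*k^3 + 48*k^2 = (k)*(k^5 - 2*k^4 - 19*k^3 + 32*k^2 + 48*k) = k^2*(k^4 - 2*k^3 - 19*k^2 + 32*k + 48) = k^2*(k - 3)*(k^3 + k^2 - 16*k - 16) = k^2*(k - 3)*(k + 1)*(k^2 - 16) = k^2*(k - 3)*(k + 1)*(k + 4)*(k - 4)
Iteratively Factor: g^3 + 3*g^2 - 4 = (g - 1)*(g^2 + 4*g + 4) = (g - 1)*(g + 2)*(g + 2)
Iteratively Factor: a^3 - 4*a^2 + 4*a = (a - 2)*(a^2 - 2*a) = (a - 2)^2*(a)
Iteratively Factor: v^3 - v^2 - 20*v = (v + 4)*(v^2 - 5*v) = (v - 5)*(v + 4)*(v)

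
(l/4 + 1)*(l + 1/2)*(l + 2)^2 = l^4/4 + 17*l^3/8 + 6*l^2 + 13*l/2 + 2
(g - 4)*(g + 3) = g^2 - g - 12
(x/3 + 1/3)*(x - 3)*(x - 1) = x^3/3 - x^2 - x/3 + 1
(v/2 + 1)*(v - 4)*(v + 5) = v^3/2 + 3*v^2/2 - 9*v - 20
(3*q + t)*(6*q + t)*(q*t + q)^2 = 18*q^4*t^2 + 36*q^4*t + 18*q^4 + 9*q^3*t^3 + 18*q^3*t^2 + 9*q^3*t + q^2*t^4 + 2*q^2*t^3 + q^2*t^2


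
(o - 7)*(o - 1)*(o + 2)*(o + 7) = o^4 + o^3 - 51*o^2 - 49*o + 98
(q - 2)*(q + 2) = q^2 - 4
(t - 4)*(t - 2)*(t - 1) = t^3 - 7*t^2 + 14*t - 8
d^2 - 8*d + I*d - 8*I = (d - 8)*(d + I)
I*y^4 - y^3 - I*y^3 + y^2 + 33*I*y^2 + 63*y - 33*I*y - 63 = (y - 3*I)^2*(y + 7*I)*(I*y - I)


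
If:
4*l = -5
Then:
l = -5/4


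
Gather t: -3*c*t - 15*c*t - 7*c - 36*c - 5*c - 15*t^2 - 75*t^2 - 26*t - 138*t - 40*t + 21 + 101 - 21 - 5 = -48*c - 90*t^2 + t*(-18*c - 204) + 96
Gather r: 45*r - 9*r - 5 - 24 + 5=36*r - 24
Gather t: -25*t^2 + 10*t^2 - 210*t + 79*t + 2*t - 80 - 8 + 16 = -15*t^2 - 129*t - 72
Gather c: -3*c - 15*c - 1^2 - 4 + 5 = -18*c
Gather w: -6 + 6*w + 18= 6*w + 12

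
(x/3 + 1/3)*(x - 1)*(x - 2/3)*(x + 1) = x^4/3 + x^3/9 - 5*x^2/9 - x/9 + 2/9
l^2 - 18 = (l - 3*sqrt(2))*(l + 3*sqrt(2))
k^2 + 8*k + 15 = (k + 3)*(k + 5)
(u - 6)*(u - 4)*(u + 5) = u^3 - 5*u^2 - 26*u + 120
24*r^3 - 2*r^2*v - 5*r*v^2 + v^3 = (-4*r + v)*(-3*r + v)*(2*r + v)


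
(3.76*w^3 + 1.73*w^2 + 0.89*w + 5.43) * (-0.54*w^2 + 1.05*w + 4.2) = -2.0304*w^5 + 3.0138*w^4 + 17.1279*w^3 + 5.2683*w^2 + 9.4395*w + 22.806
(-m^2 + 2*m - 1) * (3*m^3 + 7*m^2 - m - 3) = -3*m^5 - m^4 + 12*m^3 - 6*m^2 - 5*m + 3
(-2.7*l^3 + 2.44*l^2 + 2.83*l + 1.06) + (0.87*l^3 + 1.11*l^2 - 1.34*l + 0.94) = -1.83*l^3 + 3.55*l^2 + 1.49*l + 2.0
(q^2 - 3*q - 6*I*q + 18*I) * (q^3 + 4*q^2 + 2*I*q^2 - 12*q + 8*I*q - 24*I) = q^5 + q^4 - 4*I*q^4 - 12*q^3 - 4*I*q^3 + 48*q^2 + 96*I*q^2 - 288*q - 144*I*q + 432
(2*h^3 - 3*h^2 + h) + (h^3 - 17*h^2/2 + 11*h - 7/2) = 3*h^3 - 23*h^2/2 + 12*h - 7/2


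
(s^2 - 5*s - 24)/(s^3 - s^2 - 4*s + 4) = (s^2 - 5*s - 24)/(s^3 - s^2 - 4*s + 4)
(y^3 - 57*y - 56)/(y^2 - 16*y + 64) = (y^2 + 8*y + 7)/(y - 8)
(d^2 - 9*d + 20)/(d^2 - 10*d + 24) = (d - 5)/(d - 6)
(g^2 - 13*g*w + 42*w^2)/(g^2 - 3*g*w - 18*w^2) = (g - 7*w)/(g + 3*w)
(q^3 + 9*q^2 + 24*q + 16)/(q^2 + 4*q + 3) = (q^2 + 8*q + 16)/(q + 3)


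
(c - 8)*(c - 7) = c^2 - 15*c + 56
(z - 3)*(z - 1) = z^2 - 4*z + 3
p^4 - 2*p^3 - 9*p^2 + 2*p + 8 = (p - 4)*(p - 1)*(p + 1)*(p + 2)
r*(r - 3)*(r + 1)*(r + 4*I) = r^4 - 2*r^3 + 4*I*r^3 - 3*r^2 - 8*I*r^2 - 12*I*r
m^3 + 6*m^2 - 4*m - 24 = (m - 2)*(m + 2)*(m + 6)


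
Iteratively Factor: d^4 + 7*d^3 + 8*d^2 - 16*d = (d)*(d^3 + 7*d^2 + 8*d - 16) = d*(d + 4)*(d^2 + 3*d - 4) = d*(d - 1)*(d + 4)*(d + 4)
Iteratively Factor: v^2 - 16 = (v - 4)*(v + 4)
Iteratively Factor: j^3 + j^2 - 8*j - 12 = (j + 2)*(j^2 - j - 6) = (j - 3)*(j + 2)*(j + 2)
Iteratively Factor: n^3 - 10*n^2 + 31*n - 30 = (n - 3)*(n^2 - 7*n + 10) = (n - 5)*(n - 3)*(n - 2)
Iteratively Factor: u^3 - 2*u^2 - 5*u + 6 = (u + 2)*(u^2 - 4*u + 3) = (u - 3)*(u + 2)*(u - 1)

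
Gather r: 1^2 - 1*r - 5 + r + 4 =0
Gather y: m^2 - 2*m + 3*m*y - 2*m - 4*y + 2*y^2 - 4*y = m^2 - 4*m + 2*y^2 + y*(3*m - 8)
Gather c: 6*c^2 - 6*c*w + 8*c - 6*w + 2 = 6*c^2 + c*(8 - 6*w) - 6*w + 2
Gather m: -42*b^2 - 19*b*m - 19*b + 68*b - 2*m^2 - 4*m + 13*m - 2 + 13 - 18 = -42*b^2 + 49*b - 2*m^2 + m*(9 - 19*b) - 7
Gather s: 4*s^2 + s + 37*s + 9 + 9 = 4*s^2 + 38*s + 18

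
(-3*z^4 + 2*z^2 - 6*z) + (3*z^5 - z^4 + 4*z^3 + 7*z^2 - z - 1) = 3*z^5 - 4*z^4 + 4*z^3 + 9*z^2 - 7*z - 1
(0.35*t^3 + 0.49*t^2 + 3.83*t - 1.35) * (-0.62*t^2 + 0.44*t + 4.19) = -0.217*t^5 - 0.1498*t^4 - 0.6925*t^3 + 4.5753*t^2 + 15.4537*t - 5.6565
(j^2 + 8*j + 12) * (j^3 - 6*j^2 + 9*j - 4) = j^5 + 2*j^4 - 27*j^3 - 4*j^2 + 76*j - 48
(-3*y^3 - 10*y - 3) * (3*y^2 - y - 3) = -9*y^5 + 3*y^4 - 21*y^3 + y^2 + 33*y + 9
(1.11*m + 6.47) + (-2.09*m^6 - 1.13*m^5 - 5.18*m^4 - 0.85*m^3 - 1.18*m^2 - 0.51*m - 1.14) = -2.09*m^6 - 1.13*m^5 - 5.18*m^4 - 0.85*m^3 - 1.18*m^2 + 0.6*m + 5.33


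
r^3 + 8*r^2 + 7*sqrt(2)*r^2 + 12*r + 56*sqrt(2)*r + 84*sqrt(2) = (r + 2)*(r + 6)*(r + 7*sqrt(2))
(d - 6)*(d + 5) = d^2 - d - 30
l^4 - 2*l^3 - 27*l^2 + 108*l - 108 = (l - 3)^2*(l - 2)*(l + 6)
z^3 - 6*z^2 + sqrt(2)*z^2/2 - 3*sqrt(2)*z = z*(z - 6)*(z + sqrt(2)/2)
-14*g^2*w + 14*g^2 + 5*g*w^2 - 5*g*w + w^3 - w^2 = (-2*g + w)*(7*g + w)*(w - 1)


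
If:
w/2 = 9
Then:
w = 18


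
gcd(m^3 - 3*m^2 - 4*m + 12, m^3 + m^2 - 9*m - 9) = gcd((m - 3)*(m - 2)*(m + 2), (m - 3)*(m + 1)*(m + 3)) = m - 3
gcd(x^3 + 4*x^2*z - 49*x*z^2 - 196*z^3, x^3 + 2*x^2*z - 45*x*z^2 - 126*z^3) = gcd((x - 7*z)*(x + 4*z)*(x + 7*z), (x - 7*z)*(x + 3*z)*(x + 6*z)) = x - 7*z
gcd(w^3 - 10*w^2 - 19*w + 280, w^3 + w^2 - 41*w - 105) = w^2 - 2*w - 35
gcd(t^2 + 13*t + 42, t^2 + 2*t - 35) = t + 7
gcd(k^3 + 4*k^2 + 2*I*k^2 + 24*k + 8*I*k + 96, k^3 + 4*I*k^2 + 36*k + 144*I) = k + 6*I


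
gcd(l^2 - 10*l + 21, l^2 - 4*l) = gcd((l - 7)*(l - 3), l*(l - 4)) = 1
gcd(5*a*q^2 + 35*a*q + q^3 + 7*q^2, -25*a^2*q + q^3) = 5*a*q + q^2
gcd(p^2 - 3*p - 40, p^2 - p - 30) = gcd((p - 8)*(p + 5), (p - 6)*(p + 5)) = p + 5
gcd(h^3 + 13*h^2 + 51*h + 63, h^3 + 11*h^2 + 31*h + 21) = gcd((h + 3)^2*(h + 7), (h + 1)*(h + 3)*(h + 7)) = h^2 + 10*h + 21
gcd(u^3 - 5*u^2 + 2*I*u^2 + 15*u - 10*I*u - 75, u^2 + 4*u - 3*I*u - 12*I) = u - 3*I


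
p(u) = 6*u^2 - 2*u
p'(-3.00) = -38.00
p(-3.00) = 60.00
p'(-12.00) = -146.00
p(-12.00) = 888.00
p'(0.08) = -1.04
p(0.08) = -0.12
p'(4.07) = 46.84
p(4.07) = 91.25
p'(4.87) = 56.44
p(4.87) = 132.56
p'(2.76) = 31.12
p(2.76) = 40.19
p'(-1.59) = -21.08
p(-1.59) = 18.35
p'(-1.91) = -24.92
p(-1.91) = 25.71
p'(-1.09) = -15.08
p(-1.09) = 9.31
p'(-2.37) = -30.44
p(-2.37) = 38.44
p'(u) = 12*u - 2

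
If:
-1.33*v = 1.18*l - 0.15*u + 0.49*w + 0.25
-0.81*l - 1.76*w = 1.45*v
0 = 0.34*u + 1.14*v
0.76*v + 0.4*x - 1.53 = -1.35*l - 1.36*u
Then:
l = 0.222575392826751 - 0.102887594098648*x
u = 1.08487342913284 - 0.230383895264846*x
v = 0.0687109863070594*x - 0.323558742022075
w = 0.164133015762694 - 0.00925680620757469*x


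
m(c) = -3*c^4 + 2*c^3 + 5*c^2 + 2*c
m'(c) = -12*c^3 + 6*c^2 + 10*c + 2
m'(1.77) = -28.05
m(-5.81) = -3653.51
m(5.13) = -1665.88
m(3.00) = -138.00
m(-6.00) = -4152.00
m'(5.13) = -1408.87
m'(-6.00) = 2750.00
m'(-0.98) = 9.26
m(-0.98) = -1.81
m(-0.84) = -0.83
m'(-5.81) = 2499.91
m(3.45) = -276.47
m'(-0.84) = 4.95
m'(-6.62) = 3680.16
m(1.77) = 0.85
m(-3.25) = -357.04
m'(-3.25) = 444.81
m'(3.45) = -384.85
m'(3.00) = -238.00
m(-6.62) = -6136.09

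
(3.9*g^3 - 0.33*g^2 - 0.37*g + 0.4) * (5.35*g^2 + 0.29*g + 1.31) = 20.865*g^5 - 0.6345*g^4 + 3.0338*g^3 + 1.6004*g^2 - 0.3687*g + 0.524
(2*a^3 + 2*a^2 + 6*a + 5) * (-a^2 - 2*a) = -2*a^5 - 6*a^4 - 10*a^3 - 17*a^2 - 10*a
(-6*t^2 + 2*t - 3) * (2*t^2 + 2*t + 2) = -12*t^4 - 8*t^3 - 14*t^2 - 2*t - 6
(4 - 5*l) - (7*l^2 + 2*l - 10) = -7*l^2 - 7*l + 14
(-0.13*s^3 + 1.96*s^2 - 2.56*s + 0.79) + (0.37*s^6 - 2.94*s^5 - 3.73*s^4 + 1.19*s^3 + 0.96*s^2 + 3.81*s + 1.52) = 0.37*s^6 - 2.94*s^5 - 3.73*s^4 + 1.06*s^3 + 2.92*s^2 + 1.25*s + 2.31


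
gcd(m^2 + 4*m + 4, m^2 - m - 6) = m + 2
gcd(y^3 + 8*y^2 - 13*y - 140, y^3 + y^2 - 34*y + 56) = y^2 + 3*y - 28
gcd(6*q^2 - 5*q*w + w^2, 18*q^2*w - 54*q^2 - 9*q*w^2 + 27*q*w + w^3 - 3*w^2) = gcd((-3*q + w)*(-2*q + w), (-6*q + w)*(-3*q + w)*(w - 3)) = 3*q - w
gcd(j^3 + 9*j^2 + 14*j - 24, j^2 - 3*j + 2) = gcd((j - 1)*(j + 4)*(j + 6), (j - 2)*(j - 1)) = j - 1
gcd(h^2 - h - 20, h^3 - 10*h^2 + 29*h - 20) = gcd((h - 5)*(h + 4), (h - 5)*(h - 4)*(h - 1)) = h - 5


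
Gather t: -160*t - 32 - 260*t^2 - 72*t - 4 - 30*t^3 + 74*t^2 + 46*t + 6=-30*t^3 - 186*t^2 - 186*t - 30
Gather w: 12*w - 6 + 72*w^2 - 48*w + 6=72*w^2 - 36*w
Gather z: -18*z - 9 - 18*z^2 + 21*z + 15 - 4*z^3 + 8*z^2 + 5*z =-4*z^3 - 10*z^2 + 8*z + 6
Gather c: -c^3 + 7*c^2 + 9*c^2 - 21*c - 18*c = -c^3 + 16*c^2 - 39*c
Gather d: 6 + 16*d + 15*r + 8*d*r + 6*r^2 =d*(8*r + 16) + 6*r^2 + 15*r + 6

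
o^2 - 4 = (o - 2)*(o + 2)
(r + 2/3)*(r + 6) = r^2 + 20*r/3 + 4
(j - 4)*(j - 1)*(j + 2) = j^3 - 3*j^2 - 6*j + 8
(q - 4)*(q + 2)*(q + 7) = q^3 + 5*q^2 - 22*q - 56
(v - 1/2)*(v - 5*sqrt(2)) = v^2 - 5*sqrt(2)*v - v/2 + 5*sqrt(2)/2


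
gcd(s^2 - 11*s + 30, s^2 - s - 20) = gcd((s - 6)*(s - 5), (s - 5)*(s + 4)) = s - 5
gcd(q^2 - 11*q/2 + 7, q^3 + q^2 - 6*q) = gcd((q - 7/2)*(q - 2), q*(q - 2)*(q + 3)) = q - 2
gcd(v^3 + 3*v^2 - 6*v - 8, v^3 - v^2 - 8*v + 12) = v - 2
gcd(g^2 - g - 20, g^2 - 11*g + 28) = 1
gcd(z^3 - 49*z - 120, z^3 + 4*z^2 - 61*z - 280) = z^2 - 3*z - 40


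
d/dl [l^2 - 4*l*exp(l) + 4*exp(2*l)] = -4*l*exp(l) + 2*l + 8*exp(2*l) - 4*exp(l)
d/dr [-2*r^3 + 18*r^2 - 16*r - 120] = -6*r^2 + 36*r - 16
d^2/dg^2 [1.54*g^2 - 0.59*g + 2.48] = 3.08000000000000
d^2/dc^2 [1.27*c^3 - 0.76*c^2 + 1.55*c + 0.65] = 7.62*c - 1.52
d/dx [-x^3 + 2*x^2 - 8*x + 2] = -3*x^2 + 4*x - 8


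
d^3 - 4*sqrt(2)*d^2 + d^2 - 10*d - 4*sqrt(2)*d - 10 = (d + 1)*(d - 5*sqrt(2))*(d + sqrt(2))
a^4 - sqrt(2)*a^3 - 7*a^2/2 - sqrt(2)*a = a*(a - 2*sqrt(2))*(a + sqrt(2)/2)^2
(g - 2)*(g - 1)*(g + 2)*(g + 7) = g^4 + 6*g^3 - 11*g^2 - 24*g + 28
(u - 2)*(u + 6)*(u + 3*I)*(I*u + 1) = I*u^4 - 2*u^3 + 4*I*u^3 - 8*u^2 - 9*I*u^2 + 24*u + 12*I*u - 36*I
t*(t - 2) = t^2 - 2*t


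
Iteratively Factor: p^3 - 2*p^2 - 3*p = (p)*(p^2 - 2*p - 3) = p*(p - 3)*(p + 1)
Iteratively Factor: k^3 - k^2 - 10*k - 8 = (k + 2)*(k^2 - 3*k - 4) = (k + 1)*(k + 2)*(k - 4)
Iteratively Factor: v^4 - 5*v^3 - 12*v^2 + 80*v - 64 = (v + 4)*(v^3 - 9*v^2 + 24*v - 16) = (v - 4)*(v + 4)*(v^2 - 5*v + 4) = (v - 4)*(v - 1)*(v + 4)*(v - 4)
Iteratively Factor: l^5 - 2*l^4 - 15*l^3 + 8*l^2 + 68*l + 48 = (l - 3)*(l^4 + l^3 - 12*l^2 - 28*l - 16) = (l - 3)*(l + 2)*(l^3 - l^2 - 10*l - 8) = (l - 4)*(l - 3)*(l + 2)*(l^2 + 3*l + 2) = (l - 4)*(l - 3)*(l + 2)^2*(l + 1)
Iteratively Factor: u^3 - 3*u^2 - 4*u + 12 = (u + 2)*(u^2 - 5*u + 6) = (u - 3)*(u + 2)*(u - 2)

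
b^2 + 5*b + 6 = (b + 2)*(b + 3)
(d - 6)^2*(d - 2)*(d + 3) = d^4 - 11*d^3 + 18*d^2 + 108*d - 216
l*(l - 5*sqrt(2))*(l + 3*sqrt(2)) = l^3 - 2*sqrt(2)*l^2 - 30*l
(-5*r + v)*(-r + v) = 5*r^2 - 6*r*v + v^2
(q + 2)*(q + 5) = q^2 + 7*q + 10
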